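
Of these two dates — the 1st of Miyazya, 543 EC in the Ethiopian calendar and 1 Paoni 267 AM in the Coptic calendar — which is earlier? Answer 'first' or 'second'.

first

First date → JDN 1922396; second date → JDN 1922456.
JDN 1922396 < JDN 1922456, so the first date is earlier.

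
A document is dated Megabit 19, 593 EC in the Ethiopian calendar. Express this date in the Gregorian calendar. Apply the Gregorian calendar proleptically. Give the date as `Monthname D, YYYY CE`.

Julian Day Number of the source date = 1940647.
Converting JDN 1940647 to the Gregorian calendar gives 18 March 601 CE.

March 18, 601 CE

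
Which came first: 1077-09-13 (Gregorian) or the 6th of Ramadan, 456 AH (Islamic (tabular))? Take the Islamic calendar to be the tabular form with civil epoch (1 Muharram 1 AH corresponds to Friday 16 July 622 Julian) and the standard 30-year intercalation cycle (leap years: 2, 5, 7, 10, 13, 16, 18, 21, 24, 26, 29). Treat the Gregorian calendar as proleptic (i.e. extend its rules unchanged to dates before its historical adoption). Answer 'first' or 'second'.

Converting both to JDN: 2114682 vs 2109918; the smaller is the second.

second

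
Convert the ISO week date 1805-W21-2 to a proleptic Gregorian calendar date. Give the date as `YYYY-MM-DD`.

1805-05-21

ISO week 1 of 1805 is the week containing the first Thursday of 1805.
Week 21, day 2 (Tuesday) lands on 1805-05-21.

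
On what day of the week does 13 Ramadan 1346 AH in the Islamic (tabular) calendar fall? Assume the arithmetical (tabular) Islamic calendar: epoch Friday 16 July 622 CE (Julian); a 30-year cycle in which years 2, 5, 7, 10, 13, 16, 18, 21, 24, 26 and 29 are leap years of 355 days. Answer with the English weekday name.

Monday

Equivalently 5 March 1928 Gregorian, JDN 2425311.
JDN 2425311 mod 7 = 0, and JDN 0 was a Monday, so this is a Monday.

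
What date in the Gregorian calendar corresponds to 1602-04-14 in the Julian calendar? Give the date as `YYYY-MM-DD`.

For dates in this range the Gregorian date is 10 days ahead of the Julian.
14 April 1602 Julian + 10 days → 24 April 1602 Gregorian.

1602-04-24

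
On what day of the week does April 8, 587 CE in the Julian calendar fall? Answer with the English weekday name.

This is JDN 1935557 (10 April 587 Gregorian).
JDN 1935557 mod 7 = 1, and JDN 0 was a Monday, so this is a Tuesday.

Tuesday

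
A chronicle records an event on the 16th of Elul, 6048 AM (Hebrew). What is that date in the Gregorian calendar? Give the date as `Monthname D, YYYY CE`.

September 13, 2288 CE

Julian Day Number of the source date = 2556991.
Converting JDN 2556991 to the Gregorian calendar gives 13 September 2288 CE.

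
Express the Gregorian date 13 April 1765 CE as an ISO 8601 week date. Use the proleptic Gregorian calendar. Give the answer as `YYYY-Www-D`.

1765-W15-6

The weekday is Saturday (ISO weekday 6).
That Saturday belongs to ISO week 15 of ISO year 1765.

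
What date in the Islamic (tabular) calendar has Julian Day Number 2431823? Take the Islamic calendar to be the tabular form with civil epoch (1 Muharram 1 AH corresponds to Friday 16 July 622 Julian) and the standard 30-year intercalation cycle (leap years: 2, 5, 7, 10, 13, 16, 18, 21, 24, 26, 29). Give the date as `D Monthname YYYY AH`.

JDN 2431823 is 2 January 1946 in the Gregorian calendar.
In the tabular Islamic calendar that day is 28 Muharram 1365 AH.

28 Muharram 1365 AH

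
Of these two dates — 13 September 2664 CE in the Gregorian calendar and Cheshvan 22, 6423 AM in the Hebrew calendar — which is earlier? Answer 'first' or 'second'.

First date → JDN 2694322; second date → JDN 2693665.
JDN 2693665 < JDN 2694322, so the second date is earlier.

second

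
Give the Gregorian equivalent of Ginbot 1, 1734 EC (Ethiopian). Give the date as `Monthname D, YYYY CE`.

May 7, 1742 CE

Both dates share Julian Day Number 2357439; in the Gregorian calendar that is 7 May 1742 CE.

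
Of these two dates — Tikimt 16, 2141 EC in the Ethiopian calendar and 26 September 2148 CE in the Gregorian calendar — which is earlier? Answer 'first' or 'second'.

Converting both to JDN: 2505901 vs 2505870; the smaller is the second.

second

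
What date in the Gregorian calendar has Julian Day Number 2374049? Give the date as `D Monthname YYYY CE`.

JDN 2451545 is 1 Jan 2000; 2374049 is −77496 days from there.

28 October 1787 CE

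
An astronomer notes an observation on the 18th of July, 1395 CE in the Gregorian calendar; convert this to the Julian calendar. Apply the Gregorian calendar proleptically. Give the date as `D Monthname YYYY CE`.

10 July 1395 CE

At this point the Julian calendar is 8 days behind the Gregorian.
18 July 1395 Gregorian − 8 days → 10 July 1395 Julian.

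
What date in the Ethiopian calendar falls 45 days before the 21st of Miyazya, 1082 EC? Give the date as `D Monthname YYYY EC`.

JDN of the 21st of Miyazya, 1082 EC = 2119286.
2119286 − 45 = 2119241.
JDN 2119241 in the Ethiopian calendar is 6 Megabit 1082 EC.

6 Megabit 1082 EC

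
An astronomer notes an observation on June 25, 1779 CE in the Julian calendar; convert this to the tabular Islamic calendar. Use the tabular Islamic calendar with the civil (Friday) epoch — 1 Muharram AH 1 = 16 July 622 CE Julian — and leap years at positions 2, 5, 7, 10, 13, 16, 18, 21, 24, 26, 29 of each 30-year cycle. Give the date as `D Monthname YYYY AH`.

21 Jumada al-Thani 1193 AH

The source date corresponds to 6 July 1779 in the Gregorian calendar (JDN 2371013).
That day falls on 21 Jumada al-Thani 1193 AH in the tabular Islamic calendar.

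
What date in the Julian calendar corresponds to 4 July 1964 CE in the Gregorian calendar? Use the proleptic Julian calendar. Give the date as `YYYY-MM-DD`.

The Julian–Gregorian offset here is 13 days (Julian trailing).
4 July 1964 Gregorian − 13 days → 21 June 1964 Julian.

1964-06-21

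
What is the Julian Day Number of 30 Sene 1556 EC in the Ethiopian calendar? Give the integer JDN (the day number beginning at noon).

Equivalently 4 July 1564 (proleptic Gregorian).
JDN 2451545 is 1 January 2000 CE (Gregorian); the target day is −159061 days from there, so JDN = 2292484.

2292484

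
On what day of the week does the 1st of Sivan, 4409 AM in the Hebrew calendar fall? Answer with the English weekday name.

In the proleptic Gregorian calendar this is 20 May 649 (JDN 1958242).
Since JDN mod 7 = 6 (0 = Monday), the day is Sunday.

Sunday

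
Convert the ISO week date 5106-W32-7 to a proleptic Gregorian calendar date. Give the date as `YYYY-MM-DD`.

ISO week 1 of 5106 is the week containing the first Thursday of 5106.
Week 32, day 7 (Sunday) lands on 5106-08-12.

5106-08-12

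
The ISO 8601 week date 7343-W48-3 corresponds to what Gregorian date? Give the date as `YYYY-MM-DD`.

ISO week 1 of 7343 is the week containing the first Thursday of 7343.
Week 48, day 3 (Wednesday) lands on 7343-11-27.

7343-11-27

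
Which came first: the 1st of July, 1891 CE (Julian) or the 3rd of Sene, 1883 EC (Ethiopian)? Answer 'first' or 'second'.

The two dates have Julian Day Numbers 2411927 and 2411893 respectively.
Since 2411893 < 2411927, the second date comes first.

second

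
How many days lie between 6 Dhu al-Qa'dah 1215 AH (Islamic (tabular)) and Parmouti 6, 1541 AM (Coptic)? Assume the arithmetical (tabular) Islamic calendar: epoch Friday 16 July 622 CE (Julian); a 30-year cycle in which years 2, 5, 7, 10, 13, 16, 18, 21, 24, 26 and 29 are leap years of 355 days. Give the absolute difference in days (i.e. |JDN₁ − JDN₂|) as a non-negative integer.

First date → JDN 2378941; second date → JDN 2387730.
The interval is |2378941 − 2387730| = 8789 days.

8789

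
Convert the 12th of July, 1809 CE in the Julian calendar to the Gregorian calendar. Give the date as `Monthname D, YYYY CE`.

For dates in this range the Gregorian date is 12 days ahead of the Julian.
12 July 1809 Julian + 12 days → 24 July 1809 Gregorian.

July 24, 1809 CE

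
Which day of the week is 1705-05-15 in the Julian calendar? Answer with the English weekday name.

Tuesday

Equivalently 26 May 1705 Gregorian, JDN 2343944.
Since JDN mod 7 = 1 (0 = Monday), the day is Tuesday.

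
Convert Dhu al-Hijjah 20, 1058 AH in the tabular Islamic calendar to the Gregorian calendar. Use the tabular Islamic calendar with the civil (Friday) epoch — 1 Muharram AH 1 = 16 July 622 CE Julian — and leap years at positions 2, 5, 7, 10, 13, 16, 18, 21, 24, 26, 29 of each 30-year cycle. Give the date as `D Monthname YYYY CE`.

5 January 1649 CE

Both dates share Julian Day Number 2323350; in the Gregorian calendar that is 5 January 1649 CE.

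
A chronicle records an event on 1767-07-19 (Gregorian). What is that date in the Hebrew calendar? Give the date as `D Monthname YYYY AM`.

Julian Day Number of the source date = 2366643.
Converting JDN 2366643 to the Hebrew calendar gives 22 Tammuz 5527 AM.

22 Tammuz 5527 AM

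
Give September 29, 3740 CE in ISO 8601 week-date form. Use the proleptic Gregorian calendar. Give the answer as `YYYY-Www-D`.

The weekday is Thursday (ISO weekday 4).
That Thursday belongs to ISO week 39 of ISO year 3740.

3740-W39-4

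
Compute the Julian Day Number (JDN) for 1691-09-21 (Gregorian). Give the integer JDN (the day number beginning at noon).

2338949

JDN 2451545 is 1 January 2000 CE (Gregorian); the target day is −112596 days from there, so JDN = 2338949.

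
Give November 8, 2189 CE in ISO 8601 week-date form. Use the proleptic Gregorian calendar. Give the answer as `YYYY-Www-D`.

The weekday is Sunday (ISO weekday 7).
That Sunday belongs to ISO week 45 of ISO year 2189.

2189-W45-7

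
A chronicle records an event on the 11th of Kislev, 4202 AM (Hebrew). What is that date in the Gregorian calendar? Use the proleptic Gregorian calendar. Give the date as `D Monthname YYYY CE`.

Julian Day Number of the source date = 1882447.
Converting JDN 1882447 to the Gregorian calendar gives 11 November 441 CE.

11 November 441 CE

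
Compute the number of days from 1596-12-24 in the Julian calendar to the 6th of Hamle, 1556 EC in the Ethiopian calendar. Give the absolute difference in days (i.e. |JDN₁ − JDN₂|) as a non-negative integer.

First date → JDN 2304355; second date → JDN 2292490.
The interval is |2304355 − 2292490| = 11865 days.

11865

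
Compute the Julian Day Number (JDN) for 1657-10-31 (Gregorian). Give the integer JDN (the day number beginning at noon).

2326571

JDN 2400001 is 17 November 1858 CE (Gregorian), MJD 0; the target day is −73430 days from there, so JDN = 2326571.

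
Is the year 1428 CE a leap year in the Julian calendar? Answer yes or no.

yes

1428 mod 4 = 0, so it is a leap year in the Julian calendar.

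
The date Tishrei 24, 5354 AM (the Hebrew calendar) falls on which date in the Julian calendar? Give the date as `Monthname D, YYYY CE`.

Both dates share Julian Day Number 2303184; in the Julian calendar that is 10 October 1593 CE.

October 10, 1593 CE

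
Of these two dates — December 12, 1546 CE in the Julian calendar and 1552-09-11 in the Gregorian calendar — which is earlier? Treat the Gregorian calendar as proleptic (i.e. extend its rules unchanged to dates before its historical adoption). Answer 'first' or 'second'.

first

Converting both to JDN: 2286080 vs 2288170; the smaller is the first.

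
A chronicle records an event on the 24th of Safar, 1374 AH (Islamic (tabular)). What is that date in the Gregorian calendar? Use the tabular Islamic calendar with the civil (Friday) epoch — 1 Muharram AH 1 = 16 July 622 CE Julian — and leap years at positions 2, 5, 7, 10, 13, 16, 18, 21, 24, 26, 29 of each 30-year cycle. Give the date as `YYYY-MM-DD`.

Both dates share Julian Day Number 2435038; in the Gregorian calendar that is 22 October 1954 CE.

1954-10-22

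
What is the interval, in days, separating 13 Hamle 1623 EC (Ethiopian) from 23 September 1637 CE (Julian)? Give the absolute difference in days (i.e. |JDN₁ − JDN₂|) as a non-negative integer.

2270

JDN of the first date = 2316968.
JDN of the second date = 2319238.
|2319238 − 2316968| = 2270.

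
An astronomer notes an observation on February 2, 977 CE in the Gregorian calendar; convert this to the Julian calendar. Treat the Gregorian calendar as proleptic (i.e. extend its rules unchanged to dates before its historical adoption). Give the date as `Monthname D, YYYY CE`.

At this point the Julian calendar is 5 days behind the Gregorian.
2 February 977 Gregorian − 5 days → 28 January 977 Julian.

January 28, 977 CE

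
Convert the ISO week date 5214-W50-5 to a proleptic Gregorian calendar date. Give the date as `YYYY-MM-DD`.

ISO week 1 of 5214 is the week containing the first Thursday of 5214.
Week 50, day 5 (Friday) lands on 5214-12-12.

5214-12-12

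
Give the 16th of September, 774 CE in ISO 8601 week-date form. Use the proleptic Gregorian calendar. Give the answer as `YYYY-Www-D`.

The weekday is Monday (ISO weekday 1).
That Monday belongs to ISO week 38 of ISO year 774.

0774-W38-1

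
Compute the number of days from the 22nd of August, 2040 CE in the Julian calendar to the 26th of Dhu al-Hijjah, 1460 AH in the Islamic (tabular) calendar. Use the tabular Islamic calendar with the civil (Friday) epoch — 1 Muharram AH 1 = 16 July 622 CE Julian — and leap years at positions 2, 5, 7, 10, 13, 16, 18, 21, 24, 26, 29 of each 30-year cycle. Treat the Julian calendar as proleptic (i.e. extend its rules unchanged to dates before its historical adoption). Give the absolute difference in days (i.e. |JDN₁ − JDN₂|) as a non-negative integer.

JDN of the first date = 2466402.
JDN of the second date = 2465811.
|2465811 − 2466402| = 591.

591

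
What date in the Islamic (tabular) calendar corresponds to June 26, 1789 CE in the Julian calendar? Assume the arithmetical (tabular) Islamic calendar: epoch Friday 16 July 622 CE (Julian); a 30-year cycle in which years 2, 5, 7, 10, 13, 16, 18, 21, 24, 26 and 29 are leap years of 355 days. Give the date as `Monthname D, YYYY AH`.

Shawwal 13, 1203 AH

Julian Day Number of the source date = 2374667.
Converting JDN 2374667 to the tabular Islamic calendar gives 13 Shawwal 1203 AH.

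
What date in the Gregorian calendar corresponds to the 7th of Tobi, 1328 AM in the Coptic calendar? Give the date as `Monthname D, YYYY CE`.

January 13, 1612 CE

Both dates share Julian Day Number 2309843; in the Gregorian calendar that is 13 January 1612 CE.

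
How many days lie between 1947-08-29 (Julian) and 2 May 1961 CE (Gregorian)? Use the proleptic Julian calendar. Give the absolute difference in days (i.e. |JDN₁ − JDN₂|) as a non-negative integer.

First date → JDN 2432440; second date → JDN 2437422.
The interval is |2432440 − 2437422| = 4982 days.

4982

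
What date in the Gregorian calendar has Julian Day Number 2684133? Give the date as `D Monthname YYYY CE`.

21 October 2636 CE

JDN 2451545 is 1 Jan 2000; 2684133 is +232588 days from there.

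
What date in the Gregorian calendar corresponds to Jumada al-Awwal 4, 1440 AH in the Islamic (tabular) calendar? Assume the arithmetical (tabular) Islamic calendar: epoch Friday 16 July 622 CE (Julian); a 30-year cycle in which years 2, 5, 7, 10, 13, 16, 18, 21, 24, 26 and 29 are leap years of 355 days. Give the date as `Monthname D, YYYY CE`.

Both dates share Julian Day Number 2458495; in the Gregorian calendar that is 11 January 2019 CE.

January 11, 2019 CE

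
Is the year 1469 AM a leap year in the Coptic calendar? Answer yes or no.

1469 mod 4 = 1; in the Coptic calendar a year is leap when year mod 4 = 3, so it is a common year.

no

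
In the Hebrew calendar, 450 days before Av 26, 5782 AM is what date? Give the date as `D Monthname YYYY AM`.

JDN of Av 26, 5782 AM = 2459815.
2459815 − 450 = 2459365.
JDN 2459365 in the Hebrew calendar is 19 Sivan 5781 AM.

19 Sivan 5781 AM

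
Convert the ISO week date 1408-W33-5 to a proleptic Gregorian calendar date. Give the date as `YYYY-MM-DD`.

ISO week 1 of 1408 is the week containing the first Thursday of 1408.
Week 33, day 5 (Friday) lands on 1408-08-19.

1408-08-19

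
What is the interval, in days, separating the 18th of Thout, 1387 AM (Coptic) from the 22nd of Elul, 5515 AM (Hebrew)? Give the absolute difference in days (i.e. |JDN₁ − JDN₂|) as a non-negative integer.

First date → JDN 2331283; second date → JDN 2362301.
The interval is |2331283 − 2362301| = 31018 days.

31018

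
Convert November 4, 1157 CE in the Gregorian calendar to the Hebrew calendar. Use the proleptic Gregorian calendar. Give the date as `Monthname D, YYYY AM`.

Cheshvan 22, 4918 AM

Both dates share Julian Day Number 2143953; in the Hebrew calendar that is 22 Cheshvan 4918 AM.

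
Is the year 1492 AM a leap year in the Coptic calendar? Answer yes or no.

no

1492 mod 4 = 0; in the Coptic calendar a year is leap when year mod 4 = 3, so it is a common year.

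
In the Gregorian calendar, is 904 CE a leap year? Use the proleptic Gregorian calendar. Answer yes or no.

yes

904 is divisible by 4 and not by 100, so it is a leap year.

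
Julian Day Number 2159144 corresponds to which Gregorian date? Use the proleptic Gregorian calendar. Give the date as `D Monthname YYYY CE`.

8 June 1199 CE

JDN 2451545 is 1 Jan 2000; 2159144 is −292401 days from there.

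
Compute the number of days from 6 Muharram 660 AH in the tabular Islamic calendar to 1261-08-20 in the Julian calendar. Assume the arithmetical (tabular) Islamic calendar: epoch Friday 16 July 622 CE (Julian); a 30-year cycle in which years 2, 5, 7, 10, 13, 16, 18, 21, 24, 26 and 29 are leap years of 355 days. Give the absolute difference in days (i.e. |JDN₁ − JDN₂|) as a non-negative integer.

103

First date → JDN 2181973; second date → JDN 2181870.
The interval is |2181973 − 2181870| = 103 days.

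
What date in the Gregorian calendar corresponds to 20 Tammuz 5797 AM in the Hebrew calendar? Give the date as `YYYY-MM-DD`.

Julian Day Number of the source date = 2465243.
Converting JDN 2465243 to the Gregorian calendar gives 3 July 2037 CE.

2037-07-03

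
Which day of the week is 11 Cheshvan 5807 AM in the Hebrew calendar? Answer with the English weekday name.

Saturday

In the Gregorian calendar this is 10 November 2046 (JDN 2468660).
2468660 ≡ 5 (mod 7); counting from Monday = 0 gives Saturday.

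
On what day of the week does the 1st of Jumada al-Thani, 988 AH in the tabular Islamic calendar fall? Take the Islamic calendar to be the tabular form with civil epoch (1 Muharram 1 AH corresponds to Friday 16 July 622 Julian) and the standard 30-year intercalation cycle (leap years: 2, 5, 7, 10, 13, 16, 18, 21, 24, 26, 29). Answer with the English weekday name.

In the proleptic Gregorian calendar this is 24 July 1580 (JDN 2298348).
Since JDN mod 7 = 3 (0 = Monday), the day is Thursday.

Thursday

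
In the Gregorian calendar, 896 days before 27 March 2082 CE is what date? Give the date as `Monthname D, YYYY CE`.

JDN of 27 March 2082 CE = 2481581.
2481581 − 896 = 2480685.
JDN 2480685 in the Gregorian calendar is October 13, 2079 CE.

October 13, 2079 CE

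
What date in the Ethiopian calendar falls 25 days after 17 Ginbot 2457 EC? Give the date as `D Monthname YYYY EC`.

12 Sene 2457 EC

Counting 25 days forward from JDN 2621531 reaches JDN 2621556, which is 12 Sene 2457 EC.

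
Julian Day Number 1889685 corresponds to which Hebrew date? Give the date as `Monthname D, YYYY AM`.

The proleptic Gregorian equivalent of JDN 1889685 is 5 September 461.
In the Hebrew calendar that day is Elul 13, 4221 AM.

Elul 13, 4221 AM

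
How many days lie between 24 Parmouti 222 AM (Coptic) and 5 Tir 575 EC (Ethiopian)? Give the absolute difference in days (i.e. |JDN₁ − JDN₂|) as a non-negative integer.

JDN of the first date = 1905983.
JDN of the second date = 1933998.
|1933998 − 1905983| = 28015.

28015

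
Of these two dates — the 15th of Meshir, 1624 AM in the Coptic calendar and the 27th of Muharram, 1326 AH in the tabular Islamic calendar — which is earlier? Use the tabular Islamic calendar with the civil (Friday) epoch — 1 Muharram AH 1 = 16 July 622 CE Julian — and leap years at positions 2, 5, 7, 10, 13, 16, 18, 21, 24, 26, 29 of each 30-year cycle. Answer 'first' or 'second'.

First date → JDN 2417995; second date → JDN 2418002.
JDN 2417995 < JDN 2418002, so the first date is earlier.

first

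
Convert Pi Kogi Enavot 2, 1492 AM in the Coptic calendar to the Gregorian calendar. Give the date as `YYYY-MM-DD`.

1776-09-05

Julian Day Number of the source date = 2369979.
Converting JDN 2369979 to the Gregorian calendar gives 5 September 1776 CE.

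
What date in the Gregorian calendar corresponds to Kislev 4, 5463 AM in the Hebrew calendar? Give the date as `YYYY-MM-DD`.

1702-11-24

Both dates share Julian Day Number 2343030; in the Gregorian calendar that is 24 November 1702 CE.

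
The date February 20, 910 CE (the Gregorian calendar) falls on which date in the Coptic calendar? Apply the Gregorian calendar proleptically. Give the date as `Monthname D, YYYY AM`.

Both dates share Julian Day Number 2053481; in the Coptic calendar that is 21 Meshir 626 AM.

Meshir 21, 626 AM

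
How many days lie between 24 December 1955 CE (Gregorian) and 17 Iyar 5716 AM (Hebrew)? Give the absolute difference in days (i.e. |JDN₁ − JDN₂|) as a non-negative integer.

First date → JDN 2435466; second date → JDN 2435592.
The interval is |2435466 − 2435592| = 126 days.

126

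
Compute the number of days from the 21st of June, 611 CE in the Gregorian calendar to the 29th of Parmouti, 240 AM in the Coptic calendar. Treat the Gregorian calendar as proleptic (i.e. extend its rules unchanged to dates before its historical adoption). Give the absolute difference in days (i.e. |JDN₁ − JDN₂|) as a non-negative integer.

31831

JDN of the first date = 1944394.
JDN of the second date = 1912563.
|1912563 − 1944394| = 31831.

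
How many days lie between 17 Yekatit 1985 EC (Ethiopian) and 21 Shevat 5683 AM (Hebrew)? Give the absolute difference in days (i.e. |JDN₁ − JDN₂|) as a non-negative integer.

JDN of the first date = 2449043.
JDN of the second date = 2423458.
|2423458 − 2449043| = 25585.

25585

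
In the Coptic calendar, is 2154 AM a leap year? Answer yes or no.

no

2154 mod 4 = 2; in the Coptic calendar a year is leap when year mod 4 = 3, so it is a common year.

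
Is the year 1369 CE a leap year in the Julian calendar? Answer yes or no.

1369 mod 4 = 1, so it is a common year in the Julian calendar.

no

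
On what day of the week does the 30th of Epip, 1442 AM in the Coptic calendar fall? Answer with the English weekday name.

Sunday

In the Gregorian calendar this is 4 August 1726 (JDN 2351684).
JDN 2351684 mod 7 = 6, and JDN 0 was a Monday, so this is a Sunday.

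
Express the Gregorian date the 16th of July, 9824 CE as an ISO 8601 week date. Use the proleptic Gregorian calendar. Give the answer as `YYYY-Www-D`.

The weekday is Friday (ISO weekday 5).
That Friday belongs to ISO week 29 of ISO year 9824.

9824-W29-5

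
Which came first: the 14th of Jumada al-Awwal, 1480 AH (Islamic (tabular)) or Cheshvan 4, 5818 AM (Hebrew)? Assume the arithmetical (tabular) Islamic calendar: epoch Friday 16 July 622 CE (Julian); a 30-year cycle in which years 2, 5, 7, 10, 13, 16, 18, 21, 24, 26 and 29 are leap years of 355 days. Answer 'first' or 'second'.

second

First date → JDN 2472679; second date → JDN 2472669.
JDN 2472669 < JDN 2472679, so the second date is earlier.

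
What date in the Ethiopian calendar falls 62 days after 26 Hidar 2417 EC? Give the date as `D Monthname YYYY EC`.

JDN of 26 Hidar 2417 EC = 2606750.
2606750 + 62 = 2606812.
JDN 2606812 in the Ethiopian calendar is 28 Tir 2417 EC.

28 Tir 2417 EC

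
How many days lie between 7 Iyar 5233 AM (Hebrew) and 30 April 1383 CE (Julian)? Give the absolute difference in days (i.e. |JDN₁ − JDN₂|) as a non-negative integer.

32878

JDN of the first date = 2259196.
JDN of the second date = 2226318.
|2226318 − 2259196| = 32878.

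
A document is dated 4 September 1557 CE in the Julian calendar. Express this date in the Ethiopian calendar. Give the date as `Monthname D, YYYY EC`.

Meskerem 7, 1550 EC

Both dates share Julian Day Number 2289999; in the Ethiopian calendar that is 7 Meskerem 1550 EC.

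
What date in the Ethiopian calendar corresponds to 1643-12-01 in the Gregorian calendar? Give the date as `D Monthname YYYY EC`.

24 Hidar 1636 EC

Both dates share Julian Day Number 2321488; in the Ethiopian calendar that is 24 Hidar 1636 EC.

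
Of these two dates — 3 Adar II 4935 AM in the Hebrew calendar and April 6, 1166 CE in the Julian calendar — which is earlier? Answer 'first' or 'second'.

Converting both to JDN: 2150283 vs 2147035; the smaller is the second.

second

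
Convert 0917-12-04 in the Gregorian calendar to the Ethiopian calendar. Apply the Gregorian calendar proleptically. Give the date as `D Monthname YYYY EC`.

3 Tahsas 910 EC

Both dates share Julian Day Number 2056325; in the Ethiopian calendar that is 3 Tahsas 910 EC.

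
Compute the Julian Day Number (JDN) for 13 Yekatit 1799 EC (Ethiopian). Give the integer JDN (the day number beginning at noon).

2381102

Equivalently 19 February 1807 (Gregorian).
JDN 2451545 is 1 January 2000 CE (Gregorian); the target day is −70443 days from there, so JDN = 2381102.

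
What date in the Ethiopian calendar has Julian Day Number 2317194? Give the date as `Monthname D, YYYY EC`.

The Gregorian equivalent of JDN 2317194 is 28 February 1632.
In the Ethiopian calendar that day is Yekatit 23, 1624 EC.

Yekatit 23, 1624 EC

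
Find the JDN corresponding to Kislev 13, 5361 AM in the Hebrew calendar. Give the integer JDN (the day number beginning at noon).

In the Gregorian calendar the same day is 19 November 1600.
JDN 2299161 is 15 October 1582 CE (Gregorian); the target day is +6610 days from there, so JDN = 2305771.

2305771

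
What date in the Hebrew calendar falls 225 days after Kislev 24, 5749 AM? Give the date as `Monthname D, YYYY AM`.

The starting date is JDN 2447499; 2447499 + 225 = 2447724.
JDN 2447724 corresponds to Tammuz 13, 5749 AM.

Tammuz 13, 5749 AM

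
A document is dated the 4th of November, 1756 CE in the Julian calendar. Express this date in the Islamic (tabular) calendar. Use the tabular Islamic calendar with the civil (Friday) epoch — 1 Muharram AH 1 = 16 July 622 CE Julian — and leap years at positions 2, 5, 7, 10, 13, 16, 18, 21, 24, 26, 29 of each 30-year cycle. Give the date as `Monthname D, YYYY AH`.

Both dates share Julian Day Number 2362745; in the tabular Islamic calendar that is 21 Safar 1170 AH.

Safar 21, 1170 AH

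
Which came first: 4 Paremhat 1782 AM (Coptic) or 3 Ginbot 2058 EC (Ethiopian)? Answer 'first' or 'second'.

first

Converting both to JDN: 2475723 vs 2475782; the smaller is the first.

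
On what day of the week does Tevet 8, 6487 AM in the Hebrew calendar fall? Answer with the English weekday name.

Friday

Equivalently 24 December 2726 Gregorian, JDN 2717068.
Since JDN mod 7 = 4 (0 = Monday), the day is Friday.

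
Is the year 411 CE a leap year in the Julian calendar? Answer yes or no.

411 mod 4 = 3, so it is a common year in the Julian calendar.

no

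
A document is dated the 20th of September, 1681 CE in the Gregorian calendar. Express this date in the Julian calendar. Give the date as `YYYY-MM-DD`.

At this point the Julian calendar is 10 days behind the Gregorian.
20 September 1681 Gregorian − 10 days → 10 September 1681 Julian.

1681-09-10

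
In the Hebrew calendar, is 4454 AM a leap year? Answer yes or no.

Hebrew year 4454 is year 8 of its 19-year Metonic cycle; leap years are at positions 3, 6, 8, 11, 14, 17, 19, so it is a leap year (13 months).

yes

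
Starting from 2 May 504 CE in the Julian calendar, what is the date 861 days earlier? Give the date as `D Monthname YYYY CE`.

The starting date is JDN 1905266; 1905266 − 861 = 1904405.
JDN 1904405 corresponds to 23 December 501 CE.

23 December 501 CE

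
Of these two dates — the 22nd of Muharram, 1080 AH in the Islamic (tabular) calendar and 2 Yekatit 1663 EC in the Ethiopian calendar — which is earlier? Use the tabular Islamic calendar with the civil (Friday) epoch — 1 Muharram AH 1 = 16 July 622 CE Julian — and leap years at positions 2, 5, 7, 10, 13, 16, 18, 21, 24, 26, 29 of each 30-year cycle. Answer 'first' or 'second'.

first

Converting both to JDN: 2330823 vs 2331417; the smaller is the first.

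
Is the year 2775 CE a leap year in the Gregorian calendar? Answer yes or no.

2775 is not divisible by 4, so it is a common year.

no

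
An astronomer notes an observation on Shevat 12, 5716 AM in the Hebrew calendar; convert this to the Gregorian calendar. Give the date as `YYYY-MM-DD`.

Both dates share Julian Day Number 2435498; in the Gregorian calendar that is 25 January 1956 CE.

1956-01-25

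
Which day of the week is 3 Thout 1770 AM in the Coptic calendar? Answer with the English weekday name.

Equivalently 13 September 2053 Gregorian, JDN 2471159.
JDN 2471159 mod 7 = 5, and JDN 0 was a Monday, so this is a Saturday.

Saturday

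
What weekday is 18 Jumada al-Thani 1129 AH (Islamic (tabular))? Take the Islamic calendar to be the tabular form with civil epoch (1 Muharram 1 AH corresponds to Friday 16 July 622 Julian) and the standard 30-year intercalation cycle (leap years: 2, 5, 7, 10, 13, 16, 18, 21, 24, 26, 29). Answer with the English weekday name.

This is JDN 2348331 (30 May 1717 Gregorian).
Since JDN mod 7 = 6 (0 = Monday), the day is Sunday.

Sunday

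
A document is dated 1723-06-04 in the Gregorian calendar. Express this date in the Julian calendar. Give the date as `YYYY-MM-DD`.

1723-05-24

The Julian–Gregorian offset here is 11 days (Julian trailing).
4 June 1723 Gregorian − 11 days → 24 May 1723 Julian.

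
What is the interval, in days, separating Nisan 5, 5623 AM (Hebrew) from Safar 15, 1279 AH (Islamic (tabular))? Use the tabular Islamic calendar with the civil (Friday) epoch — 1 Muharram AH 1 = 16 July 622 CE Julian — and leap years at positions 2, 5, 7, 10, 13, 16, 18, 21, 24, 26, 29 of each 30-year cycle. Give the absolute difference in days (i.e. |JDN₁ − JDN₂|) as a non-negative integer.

225

First date → JDN 2401590; second date → JDN 2401365.
The interval is |2401590 − 2401365| = 225 days.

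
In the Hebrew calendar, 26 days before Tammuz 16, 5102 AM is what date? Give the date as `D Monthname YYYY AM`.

20 Sivan 5102 AM

The starting date is JDN 2211395; 2211395 − 26 = 2211369.
JDN 2211369 corresponds to 20 Sivan 5102 AM.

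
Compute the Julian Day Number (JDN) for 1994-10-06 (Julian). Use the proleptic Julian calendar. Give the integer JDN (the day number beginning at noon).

2449645

In the Gregorian calendar the same day is 19 October 1994.
JDN 2451545 is 1 January 2000 CE (Gregorian); the target day is −1900 days from there, so JDN = 2449645.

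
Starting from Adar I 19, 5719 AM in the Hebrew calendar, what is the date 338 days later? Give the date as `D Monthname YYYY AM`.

2 Shevat 5720 AM

Counting 338 days forward from JDN 2436627 reaches JDN 2436965, which is 2 Shevat 5720 AM.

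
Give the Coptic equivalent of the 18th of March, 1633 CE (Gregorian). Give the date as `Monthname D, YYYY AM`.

Both dates share Julian Day Number 2317578; in the Coptic calendar that is 12 Paremhat 1349 AM.

Paremhat 12, 1349 AM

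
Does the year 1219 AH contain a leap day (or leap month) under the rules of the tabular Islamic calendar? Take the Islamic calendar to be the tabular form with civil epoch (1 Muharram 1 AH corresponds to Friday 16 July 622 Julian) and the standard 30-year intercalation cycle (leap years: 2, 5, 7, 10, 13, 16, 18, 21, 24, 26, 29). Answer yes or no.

Year 1219 AH is year 19 of its 30-year cycle; leap positions are 2, 5, 7, 10, 13, 16, 18, 21, 24, 26, 29, so it is a common year (354 days).

no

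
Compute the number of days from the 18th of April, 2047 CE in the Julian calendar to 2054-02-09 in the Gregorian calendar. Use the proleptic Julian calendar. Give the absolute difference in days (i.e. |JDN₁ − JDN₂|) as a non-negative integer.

2476

First date → JDN 2468832; second date → JDN 2471308.
The interval is |2468832 − 2471308| = 2476 days.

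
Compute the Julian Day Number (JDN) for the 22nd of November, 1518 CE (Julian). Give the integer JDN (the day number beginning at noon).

Equivalently 2 December 1518 (proleptic Gregorian).
JDN 2451545 is 1 January 2000 CE (Gregorian); the target day is −175712 days from there, so JDN = 2275833.

2275833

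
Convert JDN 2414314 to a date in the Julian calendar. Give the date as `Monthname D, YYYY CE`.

JDN 2414314 is 24 January 1898 in the Gregorian calendar.
In the Julian calendar that day is January 12, 1898 CE.

January 12, 1898 CE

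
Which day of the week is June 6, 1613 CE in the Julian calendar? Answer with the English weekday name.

Sunday

In the Gregorian calendar this is 16 June 1613 (JDN 2310363).
JDN 2310363 mod 7 = 6, and JDN 0 was a Monday, so this is a Sunday.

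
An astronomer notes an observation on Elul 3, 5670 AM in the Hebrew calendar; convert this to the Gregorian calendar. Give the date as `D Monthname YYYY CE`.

Both dates share Julian Day Number 2418922; in the Gregorian calendar that is 7 September 1910 CE.

7 September 1910 CE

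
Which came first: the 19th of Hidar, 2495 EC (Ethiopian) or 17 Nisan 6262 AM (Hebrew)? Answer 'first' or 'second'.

second

Converting both to JDN: 2635232 vs 2635011; the smaller is the second.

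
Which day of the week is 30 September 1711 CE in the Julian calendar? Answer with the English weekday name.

This is JDN 2346273 (11 October 1711 Gregorian).
JDN 2346273 mod 7 = 6, and JDN 0 was a Monday, so this is a Sunday.

Sunday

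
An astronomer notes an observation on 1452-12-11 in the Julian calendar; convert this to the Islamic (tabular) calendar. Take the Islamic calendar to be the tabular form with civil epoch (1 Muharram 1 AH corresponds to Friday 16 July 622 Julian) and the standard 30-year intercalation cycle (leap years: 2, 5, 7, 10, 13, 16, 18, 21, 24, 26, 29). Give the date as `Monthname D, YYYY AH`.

The source date corresponds to 20 December 1452 in the proleptic Gregorian calendar (JDN 2251746).
That day falls on 29 Dhu al-Qa'dah 856 AH in the tabular Islamic calendar.

Dhu al-Qa'dah 29, 856 AH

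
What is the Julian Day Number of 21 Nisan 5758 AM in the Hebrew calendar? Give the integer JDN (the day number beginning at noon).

2450921

Equivalently 17 April 1998 (Gregorian).
JDN 2400001 is 17 November 1858 CE (Gregorian), MJD 0; the target day is +50920 days from there, so JDN = 2450921.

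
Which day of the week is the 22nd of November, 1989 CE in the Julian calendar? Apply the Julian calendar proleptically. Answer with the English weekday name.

Tuesday

This is JDN 2447866 (5 December 1989 Gregorian).
2447866 ≡ 1 (mod 7); counting from Monday = 0 gives Tuesday.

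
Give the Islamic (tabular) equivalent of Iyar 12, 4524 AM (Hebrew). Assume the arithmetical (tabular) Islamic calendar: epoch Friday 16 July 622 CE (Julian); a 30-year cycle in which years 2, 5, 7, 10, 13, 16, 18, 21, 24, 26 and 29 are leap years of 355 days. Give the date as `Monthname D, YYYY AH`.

Safar 10, 147 AH

The source date corresponds to 22 April 764 in the proleptic Gregorian calendar (JDN 2000217).
That day falls on 10 Safar 147 AH in the tabular Islamic calendar.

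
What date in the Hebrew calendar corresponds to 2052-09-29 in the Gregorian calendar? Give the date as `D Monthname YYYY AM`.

6 Tishrei 5813 AM

Julian Day Number of the source date = 2470810.
Converting JDN 2470810 to the Hebrew calendar gives 6 Tishrei 5813 AM.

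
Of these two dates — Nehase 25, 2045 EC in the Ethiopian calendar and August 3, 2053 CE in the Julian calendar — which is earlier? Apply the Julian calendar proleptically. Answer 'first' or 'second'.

First date → JDN 2471146; second date → JDN 2471131.
JDN 2471131 < JDN 2471146, so the second date is earlier.

second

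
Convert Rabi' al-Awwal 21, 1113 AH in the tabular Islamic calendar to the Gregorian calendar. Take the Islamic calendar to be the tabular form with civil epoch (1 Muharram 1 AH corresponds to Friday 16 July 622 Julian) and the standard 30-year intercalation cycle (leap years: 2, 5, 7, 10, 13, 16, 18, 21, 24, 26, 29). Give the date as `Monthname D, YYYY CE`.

Both dates share Julian Day Number 2342575; in the Gregorian calendar that is 26 August 1701 CE.

August 26, 1701 CE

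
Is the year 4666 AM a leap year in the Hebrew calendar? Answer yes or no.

yes

Hebrew year 4666 is year 11 of its 19-year Metonic cycle; leap years are at positions 3, 6, 8, 11, 14, 17, 19, so it is a leap year (13 months).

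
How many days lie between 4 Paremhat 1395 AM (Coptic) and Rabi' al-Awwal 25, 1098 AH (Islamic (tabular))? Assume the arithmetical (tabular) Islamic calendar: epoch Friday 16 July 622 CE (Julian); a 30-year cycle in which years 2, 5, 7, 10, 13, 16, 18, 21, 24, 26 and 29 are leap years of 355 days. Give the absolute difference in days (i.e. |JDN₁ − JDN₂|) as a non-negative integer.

First date → JDN 2334371; second date → JDN 2337263.
The interval is |2334371 − 2337263| = 2892 days.

2892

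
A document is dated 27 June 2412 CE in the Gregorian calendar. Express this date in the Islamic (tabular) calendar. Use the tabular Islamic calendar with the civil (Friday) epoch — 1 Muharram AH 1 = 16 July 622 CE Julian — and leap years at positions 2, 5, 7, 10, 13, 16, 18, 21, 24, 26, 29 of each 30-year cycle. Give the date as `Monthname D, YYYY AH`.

Both dates share Julian Day Number 2602203; in the tabular Islamic calendar that is 17 Dhu al-Qa'dah 1845 AH.

Dhu al-Qa'dah 17, 1845 AH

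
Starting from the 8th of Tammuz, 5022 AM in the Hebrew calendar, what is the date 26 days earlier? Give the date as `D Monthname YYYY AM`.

Counting 26 days back from JDN 2182181 reaches JDN 2182155, which is 12 Sivan 5022 AM.

12 Sivan 5022 AM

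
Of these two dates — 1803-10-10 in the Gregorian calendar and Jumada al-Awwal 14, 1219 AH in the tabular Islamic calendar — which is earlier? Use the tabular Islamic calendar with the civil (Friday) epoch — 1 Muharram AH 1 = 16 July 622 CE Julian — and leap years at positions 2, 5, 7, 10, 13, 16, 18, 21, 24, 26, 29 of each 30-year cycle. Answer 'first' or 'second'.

First date → JDN 2379874; second date → JDN 2380190.
JDN 2379874 < JDN 2380190, so the first date is earlier.

first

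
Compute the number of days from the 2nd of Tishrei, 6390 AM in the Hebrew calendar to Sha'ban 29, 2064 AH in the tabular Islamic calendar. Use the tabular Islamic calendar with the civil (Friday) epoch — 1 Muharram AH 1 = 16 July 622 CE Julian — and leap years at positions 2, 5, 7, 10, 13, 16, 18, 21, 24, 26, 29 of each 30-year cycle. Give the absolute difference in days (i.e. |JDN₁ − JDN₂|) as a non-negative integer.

1803

JDN of the first date = 2681536.
JDN of the second date = 2679733.
|2679733 − 2681536| = 1803.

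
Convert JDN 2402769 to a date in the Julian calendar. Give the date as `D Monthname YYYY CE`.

JDN 2402769 is 16 June 1866 in the Gregorian calendar.
In the Julian calendar that day is 4 June 1866 CE.

4 June 1866 CE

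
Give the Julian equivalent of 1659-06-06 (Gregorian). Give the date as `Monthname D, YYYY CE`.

May 27, 1659 CE

The Julian–Gregorian offset here is 10 days (Julian trailing).
6 June 1659 Gregorian − 10 days → 27 May 1659 Julian.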